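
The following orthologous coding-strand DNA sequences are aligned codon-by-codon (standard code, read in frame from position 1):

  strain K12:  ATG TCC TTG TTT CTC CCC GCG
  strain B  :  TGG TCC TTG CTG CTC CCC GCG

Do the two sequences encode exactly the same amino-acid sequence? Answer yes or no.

Codon 1: ATG Met / TGG Trp — nonsynonymous.
Codon 2: TCC Ser / TCC Ser — identical.
Codon 3: TTG Leu / TTG Leu — identical.
Codon 4: TTT Phe / CTG Leu — nonsynonymous.
Codon 5: CTC Leu / CTC Leu — identical.
Codon 6: CCC Pro / CCC Pro — identical.
Codon 7: GCG Ala / GCG Ala — identical.
Nonsynonymous differences: 2 → different protein.

no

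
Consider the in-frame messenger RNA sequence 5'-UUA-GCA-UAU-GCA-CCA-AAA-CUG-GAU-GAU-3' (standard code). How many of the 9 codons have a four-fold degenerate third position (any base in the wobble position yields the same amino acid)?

Codon 1 UUA (Leu): third position 2-fold.
Codon 2 GCA (Ala): third position 4-fold.
Codon 3 UAU (Tyr): third position 2-fold.
Codon 4 GCA (Ala): third position 4-fold.
Codon 5 CCA (Pro): third position 4-fold.
Codon 6 AAA (Lys): third position 2-fold.
Codon 7 CUG (Leu): third position 4-fold.
Codon 8 GAU (Asp): third position 2-fold.
Codon 9 GAU (Asp): third position 2-fold.
Four-fold degenerate third positions: 4.

4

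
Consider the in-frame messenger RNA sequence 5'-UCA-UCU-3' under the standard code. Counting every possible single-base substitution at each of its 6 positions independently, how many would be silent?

Codon 1 (UCA, Ser): 3 synonymous substitutions.
Codon 2 (UCU, Ser): 3 synonymous substitutions.
Total: 3 + 3 = 6.

6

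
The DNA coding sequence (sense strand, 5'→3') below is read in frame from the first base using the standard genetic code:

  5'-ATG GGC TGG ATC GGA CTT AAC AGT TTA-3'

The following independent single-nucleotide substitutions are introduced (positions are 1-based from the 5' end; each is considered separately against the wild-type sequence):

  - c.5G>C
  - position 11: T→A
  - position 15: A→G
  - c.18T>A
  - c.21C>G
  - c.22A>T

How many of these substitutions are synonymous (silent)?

Codon 2: GGC (Gly) → GCC (Ala) — missense.
Codon 4: ATC (Ile) → AAC (Asn) — missense.
Codon 5: GGA (Gly) → GGG (Gly) — synonymous.
Codon 6: CTT (Leu) → CTA (Leu) — synonymous.
Codon 7: AAC (Asn) → AAG (Lys) — missense.
Codon 8: AGT (Ser) → TGT (Cys) — missense.
Synonymous: 2 of 6.

2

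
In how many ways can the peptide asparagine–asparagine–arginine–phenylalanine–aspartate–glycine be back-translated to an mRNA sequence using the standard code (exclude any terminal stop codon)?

Asn: 2 codons.
Asn: 2 codons.
Arg: 6 codons.
Phe: 2 codons.
Asp: 2 codons.
Gly: 4 codons.
2 × 2 × 6 × 2 × 2 × 4 = 384.

384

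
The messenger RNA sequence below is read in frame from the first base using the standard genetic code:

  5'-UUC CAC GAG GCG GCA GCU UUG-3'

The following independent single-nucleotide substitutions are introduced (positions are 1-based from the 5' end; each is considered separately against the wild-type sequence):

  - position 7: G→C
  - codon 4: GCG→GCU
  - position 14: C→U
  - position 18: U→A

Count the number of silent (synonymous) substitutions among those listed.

Codon 3: GAG (Glu) → CAG (Gln) — missense.
Codon 4: GCG (Ala) → GCU (Ala) — synonymous.
Codon 5: GCA (Ala) → GUA (Val) — missense.
Codon 6: GCU (Ala) → GCA (Ala) — synonymous.
Synonymous: 2 of 4.

2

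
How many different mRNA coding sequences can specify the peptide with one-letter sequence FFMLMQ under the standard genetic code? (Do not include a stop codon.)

48

Phe: 2 codons.
Phe: 2 codons.
Met: 1 codon.
Leu: 6 codons.
Met: 1 codon.
Gln: 2 codons.
2 × 2 × 1 × 6 × 1 × 2 = 48.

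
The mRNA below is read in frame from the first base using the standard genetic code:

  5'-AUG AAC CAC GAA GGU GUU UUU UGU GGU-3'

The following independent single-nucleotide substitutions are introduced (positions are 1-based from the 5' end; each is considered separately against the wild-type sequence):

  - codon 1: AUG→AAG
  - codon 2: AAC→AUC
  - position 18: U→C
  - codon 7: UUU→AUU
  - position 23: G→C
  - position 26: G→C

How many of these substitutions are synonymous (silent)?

1

Codon 1: AUG (Met) → AAG (Lys) — missense.
Codon 2: AAC (Asn) → AUC (Ile) — missense.
Codon 6: GUU (Val) → GUC (Val) — synonymous.
Codon 7: UUU (Phe) → AUU (Ile) — missense.
Codon 8: UGU (Cys) → UCU (Ser) — missense.
Codon 9: GGU (Gly) → GCU (Ala) — missense.
Synonymous: 1 of 6.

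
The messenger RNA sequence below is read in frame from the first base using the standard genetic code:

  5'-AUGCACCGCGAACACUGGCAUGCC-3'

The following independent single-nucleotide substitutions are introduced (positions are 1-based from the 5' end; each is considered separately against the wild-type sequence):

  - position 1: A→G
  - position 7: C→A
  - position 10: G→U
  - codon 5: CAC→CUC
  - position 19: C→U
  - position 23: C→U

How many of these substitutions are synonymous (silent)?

0

Codon 1: AUG (Met) → GUG (Val) — missense.
Codon 3: CGC (Arg) → AGC (Ser) — missense.
Codon 4: GAA (Glu) → UAA (Stop) — nonsense.
Codon 5: CAC (His) → CUC (Leu) — missense.
Codon 7: CAU (His) → UAU (Tyr) — missense.
Codon 8: GCC (Ala) → GUC (Val) — missense.
Synonymous: 0 of 6.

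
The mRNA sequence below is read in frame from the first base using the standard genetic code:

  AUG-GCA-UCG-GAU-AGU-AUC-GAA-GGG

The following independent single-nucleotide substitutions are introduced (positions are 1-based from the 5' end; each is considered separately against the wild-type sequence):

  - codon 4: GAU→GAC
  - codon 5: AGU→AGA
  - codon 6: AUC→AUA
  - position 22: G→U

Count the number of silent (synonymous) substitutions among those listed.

Codon 4: GAU (Asp) → GAC (Asp) — synonymous.
Codon 5: AGU (Ser) → AGA (Arg) — missense.
Codon 6: AUC (Ile) → AUA (Ile) — synonymous.
Codon 8: GGG (Gly) → UGG (Trp) — missense.
Synonymous: 2 of 4.

2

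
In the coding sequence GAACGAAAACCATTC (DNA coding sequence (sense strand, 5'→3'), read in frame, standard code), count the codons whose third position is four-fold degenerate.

2

Codon 1 GAA (Glu): third position 2-fold.
Codon 2 CGA (Arg): third position 4-fold.
Codon 3 AAA (Lys): third position 2-fold.
Codon 4 CCA (Pro): third position 4-fold.
Codon 5 TTC (Phe): third position 2-fold.
Four-fold degenerate third positions: 2.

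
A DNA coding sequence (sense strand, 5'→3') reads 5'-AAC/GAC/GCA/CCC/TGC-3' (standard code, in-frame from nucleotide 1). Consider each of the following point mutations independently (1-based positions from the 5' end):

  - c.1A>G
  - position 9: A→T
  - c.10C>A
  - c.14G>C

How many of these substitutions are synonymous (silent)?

1

Codon 1: AAC (Asn) → GAC (Asp) — missense.
Codon 3: GCA (Ala) → GCT (Ala) — synonymous.
Codon 4: CCC (Pro) → ACC (Thr) — missense.
Codon 5: TGC (Cys) → TCC (Ser) — missense.
Synonymous: 1 of 4.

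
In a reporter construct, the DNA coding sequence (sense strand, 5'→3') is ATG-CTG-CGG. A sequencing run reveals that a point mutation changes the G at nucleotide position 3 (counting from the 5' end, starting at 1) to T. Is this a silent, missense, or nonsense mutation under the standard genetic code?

Position 3 falls in codon 1: ATG → Met.
After the substitution the codon is ATT → Ile.
Met ≠ Ile, so this is a missense mutation.

missense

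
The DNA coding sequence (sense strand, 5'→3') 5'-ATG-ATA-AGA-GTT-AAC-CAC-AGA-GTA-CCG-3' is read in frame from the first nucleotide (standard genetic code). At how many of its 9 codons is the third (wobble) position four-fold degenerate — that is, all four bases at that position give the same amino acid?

Codon 1 ATG (Met): third position 1-fold.
Codon 2 ATA (Ile): third position 3-fold.
Codon 3 AGA (Arg): third position 2-fold.
Codon 4 GTT (Val): third position 4-fold.
Codon 5 AAC (Asn): third position 2-fold.
Codon 6 CAC (His): third position 2-fold.
Codon 7 AGA (Arg): third position 2-fold.
Codon 8 GTA (Val): third position 4-fold.
Codon 9 CCG (Pro): third position 4-fold.
Four-fold degenerate third positions: 3.

3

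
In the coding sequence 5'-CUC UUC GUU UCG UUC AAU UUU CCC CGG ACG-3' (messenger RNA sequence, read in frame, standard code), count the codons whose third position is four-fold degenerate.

Codon 1 CUC (Leu): third position 4-fold.
Codon 2 UUC (Phe): third position 2-fold.
Codon 3 GUU (Val): third position 4-fold.
Codon 4 UCG (Ser): third position 4-fold.
Codon 5 UUC (Phe): third position 2-fold.
Codon 6 AAU (Asn): third position 2-fold.
Codon 7 UUU (Phe): third position 2-fold.
Codon 8 CCC (Pro): third position 4-fold.
Codon 9 CGG (Arg): third position 4-fold.
Codon 10 ACG (Thr): third position 4-fold.
Four-fold degenerate third positions: 6.

6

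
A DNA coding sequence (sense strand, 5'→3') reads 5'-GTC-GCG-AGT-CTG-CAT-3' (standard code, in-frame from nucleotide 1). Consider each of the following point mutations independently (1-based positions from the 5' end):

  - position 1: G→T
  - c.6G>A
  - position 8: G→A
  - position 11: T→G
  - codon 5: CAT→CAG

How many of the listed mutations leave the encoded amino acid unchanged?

1

Codon 1: GTC (Val) → TTC (Phe) — missense.
Codon 2: GCG (Ala) → GCA (Ala) — synonymous.
Codon 3: AGT (Ser) → AAT (Asn) — missense.
Codon 4: CTG (Leu) → CGG (Arg) — missense.
Codon 5: CAT (His) → CAG (Gln) — missense.
Synonymous: 1 of 5.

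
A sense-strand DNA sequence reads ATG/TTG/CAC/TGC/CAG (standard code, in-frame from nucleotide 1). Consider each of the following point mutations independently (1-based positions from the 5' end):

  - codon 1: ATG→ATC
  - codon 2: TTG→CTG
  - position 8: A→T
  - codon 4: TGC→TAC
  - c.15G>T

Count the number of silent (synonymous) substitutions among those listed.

Codon 1: ATG (Met) → ATC (Ile) — missense.
Codon 2: TTG (Leu) → CTG (Leu) — synonymous.
Codon 3: CAC (His) → CTC (Leu) — missense.
Codon 4: TGC (Cys) → TAC (Tyr) — missense.
Codon 5: CAG (Gln) → CAT (His) — missense.
Synonymous: 1 of 5.

1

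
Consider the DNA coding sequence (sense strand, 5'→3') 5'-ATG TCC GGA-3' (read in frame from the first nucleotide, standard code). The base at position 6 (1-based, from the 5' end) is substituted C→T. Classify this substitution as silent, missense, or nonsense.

silent

Position 6 falls in codon 2: TCC → Ser.
After the substitution the codon is TCT → Ser.
Both encode Ser, so the change is synonymous.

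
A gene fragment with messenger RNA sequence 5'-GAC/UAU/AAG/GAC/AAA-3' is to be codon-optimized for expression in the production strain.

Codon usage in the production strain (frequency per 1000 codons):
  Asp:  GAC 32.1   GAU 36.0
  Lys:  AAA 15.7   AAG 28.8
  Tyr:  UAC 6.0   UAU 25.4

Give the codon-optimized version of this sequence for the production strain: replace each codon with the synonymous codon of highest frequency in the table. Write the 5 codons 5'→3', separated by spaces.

GAU UAU AAG GAU AAG

Codon 1 (Asp): best is GAU at 36.0.
Codon 2 (Tyr): best is UAU at 25.4.
Codon 3 (Lys): best is AAG at 28.8.
Codon 4 (Asp): best is GAU at 36.0.
Codon 5 (Lys): best is AAG at 28.8.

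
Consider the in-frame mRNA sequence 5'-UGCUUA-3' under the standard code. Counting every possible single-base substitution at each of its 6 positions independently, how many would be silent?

3

Codon 1 (UGC, Cys): 1 synonymous substitution.
Codon 2 (UUA, Leu): 2 synonymous substitutions.
Total: 1 + 2 = 3.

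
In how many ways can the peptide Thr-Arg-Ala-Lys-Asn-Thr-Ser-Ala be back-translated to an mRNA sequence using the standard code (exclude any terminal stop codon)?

Thr: 4 codons.
Arg: 6 codons.
Ala: 4 codons.
Lys: 2 codons.
Asn: 2 codons.
Thr: 4 codons.
Ser: 6 codons.
Ala: 4 codons.
4 × 6 × 4 × 2 × 2 × 4 × 6 × 4 = 36864.

36864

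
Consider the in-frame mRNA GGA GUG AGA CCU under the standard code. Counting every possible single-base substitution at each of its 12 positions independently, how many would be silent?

11

Codon 1 (GGA, Gly): 3 synonymous substitutions.
Codon 2 (GUG, Val): 3 synonymous substitutions.
Codon 3 (AGA, Arg): 2 synonymous substitutions.
Codon 4 (CCU, Pro): 3 synonymous substitutions.
Total: 3 + 3 + 2 + 3 = 11.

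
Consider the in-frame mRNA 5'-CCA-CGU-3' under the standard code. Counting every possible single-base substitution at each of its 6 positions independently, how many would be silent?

Codon 1 (CCA, Pro): 3 synonymous substitutions.
Codon 2 (CGU, Arg): 3 synonymous substitutions.
Total: 3 + 3 = 6.

6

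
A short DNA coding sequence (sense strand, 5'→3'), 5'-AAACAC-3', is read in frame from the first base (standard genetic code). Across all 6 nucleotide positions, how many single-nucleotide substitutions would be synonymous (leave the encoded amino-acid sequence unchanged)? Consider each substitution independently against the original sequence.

Codon 1 (AAA, Lys): 1 synonymous substitution.
Codon 2 (CAC, His): 1 synonymous substitution.
Total: 1 + 1 = 2.

2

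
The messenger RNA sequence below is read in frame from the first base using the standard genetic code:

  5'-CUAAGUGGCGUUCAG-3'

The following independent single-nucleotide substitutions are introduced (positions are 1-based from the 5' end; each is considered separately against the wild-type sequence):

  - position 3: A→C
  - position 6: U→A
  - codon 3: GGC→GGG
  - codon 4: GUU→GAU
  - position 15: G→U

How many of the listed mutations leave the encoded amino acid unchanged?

2

Codon 1: CUA (Leu) → CUC (Leu) — synonymous.
Codon 2: AGU (Ser) → AGA (Arg) — missense.
Codon 3: GGC (Gly) → GGG (Gly) — synonymous.
Codon 4: GUU (Val) → GAU (Asp) — missense.
Codon 5: CAG (Gln) → CAU (His) — missense.
Synonymous: 2 of 5.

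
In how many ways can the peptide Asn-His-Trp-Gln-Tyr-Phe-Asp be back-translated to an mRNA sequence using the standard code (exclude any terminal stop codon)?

Asn: 2 codons.
His: 2 codons.
Trp: 1 codon.
Gln: 2 codons.
Tyr: 2 codons.
Phe: 2 codons.
Asp: 2 codons.
2 × 2 × 1 × 2 × 2 × 2 × 2 = 64.

64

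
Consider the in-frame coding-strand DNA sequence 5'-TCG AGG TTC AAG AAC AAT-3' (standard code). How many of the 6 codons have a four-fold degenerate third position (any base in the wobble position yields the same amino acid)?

Codon 1 TCG (Ser): third position 4-fold.
Codon 2 AGG (Arg): third position 2-fold.
Codon 3 TTC (Phe): third position 2-fold.
Codon 4 AAG (Lys): third position 2-fold.
Codon 5 AAC (Asn): third position 2-fold.
Codon 6 AAT (Asn): third position 2-fold.
Four-fold degenerate third positions: 1.

1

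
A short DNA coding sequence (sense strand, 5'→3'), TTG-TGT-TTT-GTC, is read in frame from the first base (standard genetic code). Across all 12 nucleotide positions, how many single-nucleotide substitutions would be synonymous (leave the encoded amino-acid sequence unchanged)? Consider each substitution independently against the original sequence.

Codon 1 (TTG, Leu): 2 synonymous substitutions.
Codon 2 (TGT, Cys): 1 synonymous substitution.
Codon 3 (TTT, Phe): 1 synonymous substitution.
Codon 4 (GTC, Val): 3 synonymous substitutions.
Total: 2 + 1 + 1 + 3 = 7.

7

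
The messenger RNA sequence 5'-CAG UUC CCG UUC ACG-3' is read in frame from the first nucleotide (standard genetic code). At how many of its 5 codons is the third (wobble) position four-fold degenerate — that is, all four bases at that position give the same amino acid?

2

Codon 1 CAG (Gln): third position 2-fold.
Codon 2 UUC (Phe): third position 2-fold.
Codon 3 CCG (Pro): third position 4-fold.
Codon 4 UUC (Phe): third position 2-fold.
Codon 5 ACG (Thr): third position 4-fold.
Four-fold degenerate third positions: 2.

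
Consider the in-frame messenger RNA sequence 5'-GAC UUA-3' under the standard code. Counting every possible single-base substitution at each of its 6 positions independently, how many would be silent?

Codon 1 (GAC, Asp): 1 synonymous substitution.
Codon 2 (UUA, Leu): 2 synonymous substitutions.
Total: 1 + 2 = 3.

3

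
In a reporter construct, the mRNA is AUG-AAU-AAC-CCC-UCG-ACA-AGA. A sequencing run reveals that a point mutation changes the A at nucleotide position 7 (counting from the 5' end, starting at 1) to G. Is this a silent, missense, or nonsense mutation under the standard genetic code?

missense

Position 7 falls in codon 3: AAC → Asn.
After the substitution the codon is GAC → Asp.
Asn ≠ Asp, so this is a missense mutation.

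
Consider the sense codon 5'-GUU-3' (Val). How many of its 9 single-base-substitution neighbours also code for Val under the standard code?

Position 1: none → 0 synonymous.
Position 2: none → 0 synonymous.
Position 3: GUC, GUA, GUG → 3 synonymous.
Total: 0 + 0 + 3 = 3.

3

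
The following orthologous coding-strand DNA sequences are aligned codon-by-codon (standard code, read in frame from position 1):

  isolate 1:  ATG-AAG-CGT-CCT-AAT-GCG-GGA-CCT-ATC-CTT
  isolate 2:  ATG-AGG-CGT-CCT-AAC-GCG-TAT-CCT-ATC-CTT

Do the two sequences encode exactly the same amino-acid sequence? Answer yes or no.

Codon 1: ATG Met / ATG Met — identical.
Codon 2: AAG Lys / AGG Arg — nonsynonymous.
Codon 3: CGT Arg / CGT Arg — identical.
Codon 4: CCT Pro / CCT Pro — identical.
Codon 5: AAT Asn / AAC Asn — synonymous.
Codon 6: GCG Ala / GCG Ala — identical.
Codon 7: GGA Gly / TAT Tyr — nonsynonymous.
Codon 8: CCT Pro / CCT Pro — identical.
Codon 9: ATC Ile / ATC Ile — identical.
Codon 10: CTT Leu / CTT Leu — identical.
Nonsynonymous differences: 2 → different protein.

no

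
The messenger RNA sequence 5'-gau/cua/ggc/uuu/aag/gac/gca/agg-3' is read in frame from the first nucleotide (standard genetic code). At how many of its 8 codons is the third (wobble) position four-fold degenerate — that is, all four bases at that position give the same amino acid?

Codon 1 GAU (Asp): third position 2-fold.
Codon 2 CUA (Leu): third position 4-fold.
Codon 3 GGC (Gly): third position 4-fold.
Codon 4 UUU (Phe): third position 2-fold.
Codon 5 AAG (Lys): third position 2-fold.
Codon 6 GAC (Asp): third position 2-fold.
Codon 7 GCA (Ala): third position 4-fold.
Codon 8 AGG (Arg): third position 2-fold.
Four-fold degenerate third positions: 3.

3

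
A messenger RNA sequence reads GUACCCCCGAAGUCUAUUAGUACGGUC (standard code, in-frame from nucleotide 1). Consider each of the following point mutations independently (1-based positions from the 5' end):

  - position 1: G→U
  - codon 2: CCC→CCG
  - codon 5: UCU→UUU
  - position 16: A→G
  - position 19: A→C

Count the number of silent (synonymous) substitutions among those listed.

Codon 1: GUA (Val) → UUA (Leu) — missense.
Codon 2: CCC (Pro) → CCG (Pro) — synonymous.
Codon 5: UCU (Ser) → UUU (Phe) — missense.
Codon 6: AUU (Ile) → GUU (Val) — missense.
Codon 7: AGU (Ser) → CGU (Arg) — missense.
Synonymous: 1 of 5.

1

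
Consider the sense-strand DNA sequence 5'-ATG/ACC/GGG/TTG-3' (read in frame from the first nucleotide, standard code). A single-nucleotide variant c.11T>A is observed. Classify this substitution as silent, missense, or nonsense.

nonsense

Position 11 falls in codon 4: TTG → Leu.
After the substitution the codon is TAG → Stop.
The new codon is a stop codon, so this is a nonsense mutation.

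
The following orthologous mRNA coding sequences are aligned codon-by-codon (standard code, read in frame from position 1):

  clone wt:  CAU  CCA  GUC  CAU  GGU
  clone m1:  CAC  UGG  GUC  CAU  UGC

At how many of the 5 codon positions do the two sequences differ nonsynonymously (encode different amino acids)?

2

Codon 1: CAU His / CAC His — synonymous.
Codon 2: CCA Pro / UGG Trp — nonsynonymous.
Codon 3: GUC Val / GUC Val — identical.
Codon 4: CAU His / CAU His — identical.
Codon 5: GGU Gly / UGC Cys — nonsynonymous.
Nonsynonymous differences: 2.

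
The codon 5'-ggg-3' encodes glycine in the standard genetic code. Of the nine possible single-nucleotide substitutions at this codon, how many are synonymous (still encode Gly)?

3

Position 1: none → 0 synonymous.
Position 2: none → 0 synonymous.
Position 3: GGU, GGC, GGA → 3 synonymous.
Total: 0 + 0 + 3 = 3.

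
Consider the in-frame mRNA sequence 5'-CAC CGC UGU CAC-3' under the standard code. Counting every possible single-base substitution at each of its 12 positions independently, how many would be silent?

Codon 1 (CAC, His): 1 synonymous substitution.
Codon 2 (CGC, Arg): 3 synonymous substitutions.
Codon 3 (UGU, Cys): 1 synonymous substitution.
Codon 4 (CAC, His): 1 synonymous substitution.
Total: 1 + 3 + 1 + 1 = 6.

6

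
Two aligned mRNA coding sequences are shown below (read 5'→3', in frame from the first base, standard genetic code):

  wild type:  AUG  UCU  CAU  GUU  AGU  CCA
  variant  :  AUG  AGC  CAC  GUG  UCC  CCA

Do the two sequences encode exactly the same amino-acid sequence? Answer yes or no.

yes

Codon 1: AUG Met / AUG Met — identical.
Codon 2: UCU Ser / AGC Ser — synonymous.
Codon 3: CAU His / CAC His — synonymous.
Codon 4: GUU Val / GUG Val — synonymous.
Codon 5: AGU Ser / UCC Ser — synonymous.
Codon 6: CCA Pro / CCA Pro — identical.
Nonsynonymous differences: 0 → same protein.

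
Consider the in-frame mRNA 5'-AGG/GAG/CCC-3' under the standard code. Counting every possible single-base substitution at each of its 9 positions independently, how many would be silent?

Codon 1 (AGG, Arg): 2 synonymous substitutions.
Codon 2 (GAG, Glu): 1 synonymous substitution.
Codon 3 (CCC, Pro): 3 synonymous substitutions.
Total: 2 + 1 + 3 = 6.

6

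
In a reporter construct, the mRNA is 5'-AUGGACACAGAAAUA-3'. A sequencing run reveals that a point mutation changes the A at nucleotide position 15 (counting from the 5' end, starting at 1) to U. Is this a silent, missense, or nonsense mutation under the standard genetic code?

Position 15 falls in codon 5: AUA → Ile.
After the substitution the codon is AUU → Ile.
Both encode Ile, so the change is synonymous.

silent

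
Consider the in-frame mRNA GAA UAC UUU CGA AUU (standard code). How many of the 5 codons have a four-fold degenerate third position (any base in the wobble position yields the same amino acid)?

1

Codon 1 GAA (Glu): third position 2-fold.
Codon 2 UAC (Tyr): third position 2-fold.
Codon 3 UUU (Phe): third position 2-fold.
Codon 4 CGA (Arg): third position 4-fold.
Codon 5 AUU (Ile): third position 3-fold.
Four-fold degenerate third positions: 1.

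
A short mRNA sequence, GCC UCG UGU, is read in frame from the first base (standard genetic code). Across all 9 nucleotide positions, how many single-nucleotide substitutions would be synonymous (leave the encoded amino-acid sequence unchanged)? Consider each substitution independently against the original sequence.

Codon 1 (GCC, Ala): 3 synonymous substitutions.
Codon 2 (UCG, Ser): 3 synonymous substitutions.
Codon 3 (UGU, Cys): 1 synonymous substitution.
Total: 3 + 3 + 1 = 7.

7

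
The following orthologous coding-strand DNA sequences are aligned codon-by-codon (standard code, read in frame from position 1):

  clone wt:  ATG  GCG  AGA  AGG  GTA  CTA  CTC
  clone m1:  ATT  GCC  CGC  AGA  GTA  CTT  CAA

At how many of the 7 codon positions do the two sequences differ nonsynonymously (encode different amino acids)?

Codon 1: ATG Met / ATT Ile — nonsynonymous.
Codon 2: GCG Ala / GCC Ala — synonymous.
Codon 3: AGA Arg / CGC Arg — synonymous.
Codon 4: AGG Arg / AGA Arg — synonymous.
Codon 5: GTA Val / GTA Val — identical.
Codon 6: CTA Leu / CTT Leu — synonymous.
Codon 7: CTC Leu / CAA Gln — nonsynonymous.
Nonsynonymous differences: 2.

2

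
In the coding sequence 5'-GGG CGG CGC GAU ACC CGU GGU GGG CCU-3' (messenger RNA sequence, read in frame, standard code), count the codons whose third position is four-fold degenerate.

Codon 1 GGG (Gly): third position 4-fold.
Codon 2 CGG (Arg): third position 4-fold.
Codon 3 CGC (Arg): third position 4-fold.
Codon 4 GAU (Asp): third position 2-fold.
Codon 5 ACC (Thr): third position 4-fold.
Codon 6 CGU (Arg): third position 4-fold.
Codon 7 GGU (Gly): third position 4-fold.
Codon 8 GGG (Gly): third position 4-fold.
Codon 9 CCU (Pro): third position 4-fold.
Four-fold degenerate third positions: 8.

8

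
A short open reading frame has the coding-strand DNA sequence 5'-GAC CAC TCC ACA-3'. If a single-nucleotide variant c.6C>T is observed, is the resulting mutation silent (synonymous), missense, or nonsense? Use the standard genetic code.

silent

Position 6 falls in codon 2: CAC → His.
After the substitution the codon is CAT → His.
Both encode His, so the change is synonymous.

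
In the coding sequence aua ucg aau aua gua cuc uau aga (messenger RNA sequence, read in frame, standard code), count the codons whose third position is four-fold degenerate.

Codon 1 AUA (Ile): third position 3-fold.
Codon 2 UCG (Ser): third position 4-fold.
Codon 3 AAU (Asn): third position 2-fold.
Codon 4 AUA (Ile): third position 3-fold.
Codon 5 GUA (Val): third position 4-fold.
Codon 6 CUC (Leu): third position 4-fold.
Codon 7 UAU (Tyr): third position 2-fold.
Codon 8 AGA (Arg): third position 2-fold.
Four-fold degenerate third positions: 3.

3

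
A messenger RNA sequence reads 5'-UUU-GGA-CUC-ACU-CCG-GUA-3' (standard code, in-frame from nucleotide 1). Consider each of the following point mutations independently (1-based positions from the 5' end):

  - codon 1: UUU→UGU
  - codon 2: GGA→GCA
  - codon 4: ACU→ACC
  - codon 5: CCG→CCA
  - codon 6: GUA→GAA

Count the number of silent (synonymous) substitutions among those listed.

Codon 1: UUU (Phe) → UGU (Cys) — missense.
Codon 2: GGA (Gly) → GCA (Ala) — missense.
Codon 4: ACU (Thr) → ACC (Thr) — synonymous.
Codon 5: CCG (Pro) → CCA (Pro) — synonymous.
Codon 6: GUA (Val) → GAA (Glu) — missense.
Synonymous: 2 of 5.

2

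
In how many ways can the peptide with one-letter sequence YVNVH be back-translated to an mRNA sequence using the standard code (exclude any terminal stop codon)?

128

Tyr: 2 codons.
Val: 4 codons.
Asn: 2 codons.
Val: 4 codons.
His: 2 codons.
2 × 4 × 2 × 4 × 2 = 128.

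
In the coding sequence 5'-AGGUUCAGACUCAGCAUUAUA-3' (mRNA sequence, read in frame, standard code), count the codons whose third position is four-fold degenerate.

Codon 1 AGG (Arg): third position 2-fold.
Codon 2 UUC (Phe): third position 2-fold.
Codon 3 AGA (Arg): third position 2-fold.
Codon 4 CUC (Leu): third position 4-fold.
Codon 5 AGC (Ser): third position 2-fold.
Codon 6 AUU (Ile): third position 3-fold.
Codon 7 AUA (Ile): third position 3-fold.
Four-fold degenerate third positions: 1.

1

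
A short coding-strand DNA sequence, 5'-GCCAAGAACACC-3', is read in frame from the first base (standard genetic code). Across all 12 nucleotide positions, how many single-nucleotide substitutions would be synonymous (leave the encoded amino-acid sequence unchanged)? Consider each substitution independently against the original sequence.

Codon 1 (GCC, Ala): 3 synonymous substitutions.
Codon 2 (AAG, Lys): 1 synonymous substitution.
Codon 3 (AAC, Asn): 1 synonymous substitution.
Codon 4 (ACC, Thr): 3 synonymous substitutions.
Total: 3 + 1 + 1 + 3 = 8.

8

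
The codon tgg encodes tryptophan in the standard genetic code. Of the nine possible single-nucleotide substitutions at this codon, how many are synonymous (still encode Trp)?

0

Position 1: none → 0 synonymous.
Position 2: none → 0 synonymous.
Position 3: none → 0 synonymous.
Total: 0 + 0 + 0 = 0.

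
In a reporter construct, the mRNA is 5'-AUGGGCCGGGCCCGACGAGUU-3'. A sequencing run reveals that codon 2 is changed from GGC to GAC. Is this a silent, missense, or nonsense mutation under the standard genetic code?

missense

Position 5 falls in codon 2: GGC → Gly.
After the substitution the codon is GAC → Asp.
Gly ≠ Asp, so this is a missense mutation.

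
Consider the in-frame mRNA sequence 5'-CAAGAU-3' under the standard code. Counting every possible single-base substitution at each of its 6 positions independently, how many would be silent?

Codon 1 (CAA, Gln): 1 synonymous substitution.
Codon 2 (GAU, Asp): 1 synonymous substitution.
Total: 1 + 1 = 2.

2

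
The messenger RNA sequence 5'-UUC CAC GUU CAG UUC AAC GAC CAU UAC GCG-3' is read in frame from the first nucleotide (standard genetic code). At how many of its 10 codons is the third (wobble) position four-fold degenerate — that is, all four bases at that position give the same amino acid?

Codon 1 UUC (Phe): third position 2-fold.
Codon 2 CAC (His): third position 2-fold.
Codon 3 GUU (Val): third position 4-fold.
Codon 4 CAG (Gln): third position 2-fold.
Codon 5 UUC (Phe): third position 2-fold.
Codon 6 AAC (Asn): third position 2-fold.
Codon 7 GAC (Asp): third position 2-fold.
Codon 8 CAU (His): third position 2-fold.
Codon 9 UAC (Tyr): third position 2-fold.
Codon 10 GCG (Ala): third position 4-fold.
Four-fold degenerate third positions: 2.

2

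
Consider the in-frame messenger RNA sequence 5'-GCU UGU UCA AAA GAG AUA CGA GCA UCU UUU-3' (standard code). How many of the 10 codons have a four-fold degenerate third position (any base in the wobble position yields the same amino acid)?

Codon 1 GCU (Ala): third position 4-fold.
Codon 2 UGU (Cys): third position 2-fold.
Codon 3 UCA (Ser): third position 4-fold.
Codon 4 AAA (Lys): third position 2-fold.
Codon 5 GAG (Glu): third position 2-fold.
Codon 6 AUA (Ile): third position 3-fold.
Codon 7 CGA (Arg): third position 4-fold.
Codon 8 GCA (Ala): third position 4-fold.
Codon 9 UCU (Ser): third position 4-fold.
Codon 10 UUU (Phe): third position 2-fold.
Four-fold degenerate third positions: 5.

5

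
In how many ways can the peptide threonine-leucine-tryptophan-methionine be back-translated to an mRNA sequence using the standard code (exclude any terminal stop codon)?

Thr: 4 codons.
Leu: 6 codons.
Trp: 1 codon.
Met: 1 codon.
4 × 6 × 1 × 1 = 24.

24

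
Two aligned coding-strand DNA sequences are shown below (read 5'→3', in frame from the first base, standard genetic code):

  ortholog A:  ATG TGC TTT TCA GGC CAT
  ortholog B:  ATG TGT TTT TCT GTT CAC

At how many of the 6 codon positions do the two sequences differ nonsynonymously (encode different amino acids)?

1

Codon 1: ATG Met / ATG Met — identical.
Codon 2: TGC Cys / TGT Cys — synonymous.
Codon 3: TTT Phe / TTT Phe — identical.
Codon 4: TCA Ser / TCT Ser — synonymous.
Codon 5: GGC Gly / GTT Val — nonsynonymous.
Codon 6: CAT His / CAC His — synonymous.
Nonsynonymous differences: 1.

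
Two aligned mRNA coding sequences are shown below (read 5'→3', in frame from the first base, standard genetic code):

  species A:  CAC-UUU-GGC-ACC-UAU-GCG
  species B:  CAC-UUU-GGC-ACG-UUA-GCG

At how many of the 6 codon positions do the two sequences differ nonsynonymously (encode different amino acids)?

Codon 1: CAC His / CAC His — identical.
Codon 2: UUU Phe / UUU Phe — identical.
Codon 3: GGC Gly / GGC Gly — identical.
Codon 4: ACC Thr / ACG Thr — synonymous.
Codon 5: UAU Tyr / UUA Leu — nonsynonymous.
Codon 6: GCG Ala / GCG Ala — identical.
Nonsynonymous differences: 1.

1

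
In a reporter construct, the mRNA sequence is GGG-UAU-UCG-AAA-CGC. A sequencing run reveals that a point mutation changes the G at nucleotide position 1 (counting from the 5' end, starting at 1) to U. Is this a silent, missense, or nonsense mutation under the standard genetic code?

Position 1 falls in codon 1: GGG → Gly.
After the substitution the codon is UGG → Trp.
Gly ≠ Trp, so this is a missense mutation.

missense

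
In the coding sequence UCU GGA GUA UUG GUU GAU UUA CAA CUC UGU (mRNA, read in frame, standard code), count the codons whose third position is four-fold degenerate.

Codon 1 UCU (Ser): third position 4-fold.
Codon 2 GGA (Gly): third position 4-fold.
Codon 3 GUA (Val): third position 4-fold.
Codon 4 UUG (Leu): third position 2-fold.
Codon 5 GUU (Val): third position 4-fold.
Codon 6 GAU (Asp): third position 2-fold.
Codon 7 UUA (Leu): third position 2-fold.
Codon 8 CAA (Gln): third position 2-fold.
Codon 9 CUC (Leu): third position 4-fold.
Codon 10 UGU (Cys): third position 2-fold.
Four-fold degenerate third positions: 5.

5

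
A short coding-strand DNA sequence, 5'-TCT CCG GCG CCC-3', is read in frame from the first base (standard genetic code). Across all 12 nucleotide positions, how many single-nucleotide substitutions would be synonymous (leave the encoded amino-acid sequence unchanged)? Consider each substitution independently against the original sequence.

12

Codon 1 (TCT, Ser): 3 synonymous substitutions.
Codon 2 (CCG, Pro): 3 synonymous substitutions.
Codon 3 (GCG, Ala): 3 synonymous substitutions.
Codon 4 (CCC, Pro): 3 synonymous substitutions.
Total: 3 + 3 + 3 + 3 = 12.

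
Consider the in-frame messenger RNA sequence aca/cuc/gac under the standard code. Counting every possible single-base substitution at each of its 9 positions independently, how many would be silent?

Codon 1 (ACA, Thr): 3 synonymous substitutions.
Codon 2 (CUC, Leu): 3 synonymous substitutions.
Codon 3 (GAC, Asp): 1 synonymous substitution.
Total: 3 + 3 + 1 = 7.

7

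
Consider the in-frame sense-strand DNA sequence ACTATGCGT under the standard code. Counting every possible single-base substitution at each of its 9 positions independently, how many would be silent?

Codon 1 (ACT, Thr): 3 synonymous substitutions.
Codon 2 (ATG, Met): 0 synonymous substitutions.
Codon 3 (CGT, Arg): 3 synonymous substitutions.
Total: 3 + 0 + 3 = 6.

6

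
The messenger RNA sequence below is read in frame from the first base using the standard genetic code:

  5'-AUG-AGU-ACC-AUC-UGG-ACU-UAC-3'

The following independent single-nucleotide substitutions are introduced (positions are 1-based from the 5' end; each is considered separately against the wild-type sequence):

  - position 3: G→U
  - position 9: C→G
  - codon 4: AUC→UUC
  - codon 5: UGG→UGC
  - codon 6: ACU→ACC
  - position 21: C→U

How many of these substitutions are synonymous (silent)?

3

Codon 1: AUG (Met) → AUU (Ile) — missense.
Codon 3: ACC (Thr) → ACG (Thr) — synonymous.
Codon 4: AUC (Ile) → UUC (Phe) — missense.
Codon 5: UGG (Trp) → UGC (Cys) — missense.
Codon 6: ACU (Thr) → ACC (Thr) — synonymous.
Codon 7: UAC (Tyr) → UAU (Tyr) — synonymous.
Synonymous: 3 of 6.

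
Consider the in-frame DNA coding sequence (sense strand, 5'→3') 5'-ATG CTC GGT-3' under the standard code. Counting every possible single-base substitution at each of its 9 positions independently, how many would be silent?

Codon 1 (ATG, Met): 0 synonymous substitutions.
Codon 2 (CTC, Leu): 3 synonymous substitutions.
Codon 3 (GGT, Gly): 3 synonymous substitutions.
Total: 0 + 3 + 3 = 6.

6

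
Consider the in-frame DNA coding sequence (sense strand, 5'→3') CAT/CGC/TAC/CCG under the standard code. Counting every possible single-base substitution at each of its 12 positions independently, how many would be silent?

Codon 1 (CAT, His): 1 synonymous substitution.
Codon 2 (CGC, Arg): 3 synonymous substitutions.
Codon 3 (TAC, Tyr): 1 synonymous substitution.
Codon 4 (CCG, Pro): 3 synonymous substitutions.
Total: 1 + 3 + 1 + 3 = 8.

8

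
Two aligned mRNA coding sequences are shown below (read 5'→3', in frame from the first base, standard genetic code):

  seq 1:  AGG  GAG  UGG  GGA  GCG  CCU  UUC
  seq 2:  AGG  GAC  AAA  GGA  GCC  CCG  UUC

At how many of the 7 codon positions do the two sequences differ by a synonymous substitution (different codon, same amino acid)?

2

Codon 1: AGG Arg / AGG Arg — identical.
Codon 2: GAG Glu / GAC Asp — nonsynonymous.
Codon 3: UGG Trp / AAA Lys — nonsynonymous.
Codon 4: GGA Gly / GGA Gly — identical.
Codon 5: GCG Ala / GCC Ala — synonymous.
Codon 6: CCU Pro / CCG Pro — synonymous.
Codon 7: UUC Phe / UUC Phe — identical.
Synonymous differences: 2.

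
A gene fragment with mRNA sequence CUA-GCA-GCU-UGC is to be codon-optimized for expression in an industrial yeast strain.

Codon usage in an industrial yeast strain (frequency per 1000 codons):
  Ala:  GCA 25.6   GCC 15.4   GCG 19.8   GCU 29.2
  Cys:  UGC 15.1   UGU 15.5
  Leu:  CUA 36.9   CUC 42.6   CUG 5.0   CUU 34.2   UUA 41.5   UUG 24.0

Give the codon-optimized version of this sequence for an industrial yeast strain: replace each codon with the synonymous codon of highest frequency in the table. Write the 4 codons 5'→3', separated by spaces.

CUC GCU GCU UGU

Codon 1 (Leu): best is CUC at 42.6.
Codon 2 (Ala): best is GCU at 29.2.
Codon 3 (Ala): best is GCU at 29.2.
Codon 4 (Cys): best is UGU at 15.5.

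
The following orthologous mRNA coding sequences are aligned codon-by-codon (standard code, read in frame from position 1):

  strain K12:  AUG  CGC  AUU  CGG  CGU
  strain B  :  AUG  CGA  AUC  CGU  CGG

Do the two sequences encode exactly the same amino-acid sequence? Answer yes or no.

yes

Codon 1: AUG Met / AUG Met — identical.
Codon 2: CGC Arg / CGA Arg — synonymous.
Codon 3: AUU Ile / AUC Ile — synonymous.
Codon 4: CGG Arg / CGU Arg — synonymous.
Codon 5: CGU Arg / CGG Arg — synonymous.
Nonsynonymous differences: 0 → same protein.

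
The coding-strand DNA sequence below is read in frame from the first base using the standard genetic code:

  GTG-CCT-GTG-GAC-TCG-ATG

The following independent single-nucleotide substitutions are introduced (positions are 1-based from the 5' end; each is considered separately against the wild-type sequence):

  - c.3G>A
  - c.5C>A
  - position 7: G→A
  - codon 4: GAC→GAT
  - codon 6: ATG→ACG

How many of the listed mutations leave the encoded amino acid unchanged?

2

Codon 1: GTG (Val) → GTA (Val) — synonymous.
Codon 2: CCT (Pro) → CAT (His) — missense.
Codon 3: GTG (Val) → ATG (Met) — missense.
Codon 4: GAC (Asp) → GAT (Asp) — synonymous.
Codon 6: ATG (Met) → ACG (Thr) — missense.
Synonymous: 2 of 5.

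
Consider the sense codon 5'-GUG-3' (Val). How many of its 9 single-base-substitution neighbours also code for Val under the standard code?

3

Position 1: none → 0 synonymous.
Position 2: none → 0 synonymous.
Position 3: GUU, GUC, GUA → 3 synonymous.
Total: 0 + 0 + 3 = 3.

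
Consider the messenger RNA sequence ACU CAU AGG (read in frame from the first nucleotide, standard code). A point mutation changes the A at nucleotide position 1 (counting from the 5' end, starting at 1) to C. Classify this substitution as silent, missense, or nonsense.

missense

Position 1 falls in codon 1: ACU → Thr.
After the substitution the codon is CCU → Pro.
Thr ≠ Pro, so this is a missense mutation.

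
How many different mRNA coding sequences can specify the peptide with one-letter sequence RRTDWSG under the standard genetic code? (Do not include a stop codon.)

Arg: 6 codons.
Arg: 6 codons.
Thr: 4 codons.
Asp: 2 codons.
Trp: 1 codon.
Ser: 6 codons.
Gly: 4 codons.
6 × 6 × 4 × 2 × 1 × 6 × 4 = 6912.

6912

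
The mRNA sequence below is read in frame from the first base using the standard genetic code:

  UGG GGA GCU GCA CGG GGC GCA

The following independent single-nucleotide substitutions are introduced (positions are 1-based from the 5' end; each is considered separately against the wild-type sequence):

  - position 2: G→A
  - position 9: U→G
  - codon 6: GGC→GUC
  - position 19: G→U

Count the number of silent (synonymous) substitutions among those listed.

1

Codon 1: UGG (Trp) → UAG (Stop) — nonsense.
Codon 3: GCU (Ala) → GCG (Ala) — synonymous.
Codon 6: GGC (Gly) → GUC (Val) — missense.
Codon 7: GCA (Ala) → UCA (Ser) — missense.
Synonymous: 1 of 4.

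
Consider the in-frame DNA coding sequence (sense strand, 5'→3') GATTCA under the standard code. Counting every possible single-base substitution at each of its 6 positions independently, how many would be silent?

4

Codon 1 (GAT, Asp): 1 synonymous substitution.
Codon 2 (TCA, Ser): 3 synonymous substitutions.
Total: 1 + 3 = 4.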